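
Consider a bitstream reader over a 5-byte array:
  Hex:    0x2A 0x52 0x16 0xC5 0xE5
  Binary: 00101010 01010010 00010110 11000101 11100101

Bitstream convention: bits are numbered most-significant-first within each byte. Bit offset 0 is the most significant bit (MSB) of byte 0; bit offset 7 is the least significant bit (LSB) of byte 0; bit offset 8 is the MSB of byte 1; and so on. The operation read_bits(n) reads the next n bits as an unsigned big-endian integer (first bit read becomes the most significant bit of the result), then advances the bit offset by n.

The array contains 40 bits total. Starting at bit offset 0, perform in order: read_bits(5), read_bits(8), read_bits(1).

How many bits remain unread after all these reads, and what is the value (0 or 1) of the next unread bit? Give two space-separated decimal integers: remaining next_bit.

Read 1: bits[0:5] width=5 -> value=5 (bin 00101); offset now 5 = byte 0 bit 5; 35 bits remain
Read 2: bits[5:13] width=8 -> value=74 (bin 01001010); offset now 13 = byte 1 bit 5; 27 bits remain
Read 3: bits[13:14] width=1 -> value=0 (bin 0); offset now 14 = byte 1 bit 6; 26 bits remain

Answer: 26 1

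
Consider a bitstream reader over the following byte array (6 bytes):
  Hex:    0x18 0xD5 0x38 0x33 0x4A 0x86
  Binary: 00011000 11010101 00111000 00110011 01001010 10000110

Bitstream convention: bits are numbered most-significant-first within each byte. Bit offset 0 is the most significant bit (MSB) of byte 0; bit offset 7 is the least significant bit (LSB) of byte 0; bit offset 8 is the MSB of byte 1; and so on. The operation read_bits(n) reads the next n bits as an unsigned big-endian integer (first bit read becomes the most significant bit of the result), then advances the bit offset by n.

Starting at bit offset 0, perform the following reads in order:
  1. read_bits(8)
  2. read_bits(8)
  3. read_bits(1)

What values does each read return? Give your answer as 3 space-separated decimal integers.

Read 1: bits[0:8] width=8 -> value=24 (bin 00011000); offset now 8 = byte 1 bit 0; 40 bits remain
Read 2: bits[8:16] width=8 -> value=213 (bin 11010101); offset now 16 = byte 2 bit 0; 32 bits remain
Read 3: bits[16:17] width=1 -> value=0 (bin 0); offset now 17 = byte 2 bit 1; 31 bits remain

Answer: 24 213 0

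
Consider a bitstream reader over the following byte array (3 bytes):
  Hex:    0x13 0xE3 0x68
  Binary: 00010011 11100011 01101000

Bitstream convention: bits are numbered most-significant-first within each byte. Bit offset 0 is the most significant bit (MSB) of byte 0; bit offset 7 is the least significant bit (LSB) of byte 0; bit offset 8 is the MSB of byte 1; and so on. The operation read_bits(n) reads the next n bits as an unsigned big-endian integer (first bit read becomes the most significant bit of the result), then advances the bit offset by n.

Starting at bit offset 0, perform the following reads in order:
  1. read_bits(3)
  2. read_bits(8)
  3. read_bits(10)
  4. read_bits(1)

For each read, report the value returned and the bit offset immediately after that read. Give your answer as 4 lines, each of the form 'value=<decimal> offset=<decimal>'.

Read 1: bits[0:3] width=3 -> value=0 (bin 000); offset now 3 = byte 0 bit 3; 21 bits remain
Read 2: bits[3:11] width=8 -> value=159 (bin 10011111); offset now 11 = byte 1 bit 3; 13 bits remain
Read 3: bits[11:21] width=10 -> value=109 (bin 0001101101); offset now 21 = byte 2 bit 5; 3 bits remain
Read 4: bits[21:22] width=1 -> value=0 (bin 0); offset now 22 = byte 2 bit 6; 2 bits remain

Answer: value=0 offset=3
value=159 offset=11
value=109 offset=21
value=0 offset=22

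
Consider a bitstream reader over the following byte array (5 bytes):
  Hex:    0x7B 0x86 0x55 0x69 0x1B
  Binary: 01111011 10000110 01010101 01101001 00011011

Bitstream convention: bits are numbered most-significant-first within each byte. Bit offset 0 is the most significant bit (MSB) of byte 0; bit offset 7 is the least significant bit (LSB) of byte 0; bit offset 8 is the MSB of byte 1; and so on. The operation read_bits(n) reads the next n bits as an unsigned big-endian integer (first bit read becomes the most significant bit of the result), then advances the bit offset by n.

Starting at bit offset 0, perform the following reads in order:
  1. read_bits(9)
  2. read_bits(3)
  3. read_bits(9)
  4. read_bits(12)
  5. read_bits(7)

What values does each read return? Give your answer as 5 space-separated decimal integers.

Answer: 247 0 202 2770 27

Derivation:
Read 1: bits[0:9] width=9 -> value=247 (bin 011110111); offset now 9 = byte 1 bit 1; 31 bits remain
Read 2: bits[9:12] width=3 -> value=0 (bin 000); offset now 12 = byte 1 bit 4; 28 bits remain
Read 3: bits[12:21] width=9 -> value=202 (bin 011001010); offset now 21 = byte 2 bit 5; 19 bits remain
Read 4: bits[21:33] width=12 -> value=2770 (bin 101011010010); offset now 33 = byte 4 bit 1; 7 bits remain
Read 5: bits[33:40] width=7 -> value=27 (bin 0011011); offset now 40 = byte 5 bit 0; 0 bits remain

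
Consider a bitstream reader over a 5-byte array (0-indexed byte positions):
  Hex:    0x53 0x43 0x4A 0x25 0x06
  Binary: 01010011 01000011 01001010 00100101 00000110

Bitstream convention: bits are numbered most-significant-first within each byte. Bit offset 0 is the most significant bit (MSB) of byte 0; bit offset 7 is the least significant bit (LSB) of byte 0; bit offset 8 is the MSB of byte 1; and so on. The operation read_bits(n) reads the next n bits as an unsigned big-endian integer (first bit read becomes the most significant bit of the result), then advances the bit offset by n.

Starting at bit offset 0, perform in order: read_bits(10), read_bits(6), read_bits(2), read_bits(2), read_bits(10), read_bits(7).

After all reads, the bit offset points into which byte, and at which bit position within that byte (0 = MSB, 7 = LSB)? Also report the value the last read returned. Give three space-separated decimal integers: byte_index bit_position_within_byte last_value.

Answer: 4 5 32

Derivation:
Read 1: bits[0:10] width=10 -> value=333 (bin 0101001101); offset now 10 = byte 1 bit 2; 30 bits remain
Read 2: bits[10:16] width=6 -> value=3 (bin 000011); offset now 16 = byte 2 bit 0; 24 bits remain
Read 3: bits[16:18] width=2 -> value=1 (bin 01); offset now 18 = byte 2 bit 2; 22 bits remain
Read 4: bits[18:20] width=2 -> value=0 (bin 00); offset now 20 = byte 2 bit 4; 20 bits remain
Read 5: bits[20:30] width=10 -> value=649 (bin 1010001001); offset now 30 = byte 3 bit 6; 10 bits remain
Read 6: bits[30:37] width=7 -> value=32 (bin 0100000); offset now 37 = byte 4 bit 5; 3 bits remain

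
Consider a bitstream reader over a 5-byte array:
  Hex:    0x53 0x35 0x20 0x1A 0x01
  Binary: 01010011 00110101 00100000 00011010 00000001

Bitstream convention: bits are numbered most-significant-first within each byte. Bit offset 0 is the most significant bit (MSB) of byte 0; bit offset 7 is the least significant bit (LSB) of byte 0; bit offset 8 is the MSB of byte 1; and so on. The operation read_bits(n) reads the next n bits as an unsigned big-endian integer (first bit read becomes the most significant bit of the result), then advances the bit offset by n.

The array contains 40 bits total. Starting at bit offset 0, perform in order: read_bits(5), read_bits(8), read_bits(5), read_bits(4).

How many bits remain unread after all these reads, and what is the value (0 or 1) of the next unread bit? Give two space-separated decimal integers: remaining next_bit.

Read 1: bits[0:5] width=5 -> value=10 (bin 01010); offset now 5 = byte 0 bit 5; 35 bits remain
Read 2: bits[5:13] width=8 -> value=102 (bin 01100110); offset now 13 = byte 1 bit 5; 27 bits remain
Read 3: bits[13:18] width=5 -> value=20 (bin 10100); offset now 18 = byte 2 bit 2; 22 bits remain
Read 4: bits[18:22] width=4 -> value=8 (bin 1000); offset now 22 = byte 2 bit 6; 18 bits remain

Answer: 18 0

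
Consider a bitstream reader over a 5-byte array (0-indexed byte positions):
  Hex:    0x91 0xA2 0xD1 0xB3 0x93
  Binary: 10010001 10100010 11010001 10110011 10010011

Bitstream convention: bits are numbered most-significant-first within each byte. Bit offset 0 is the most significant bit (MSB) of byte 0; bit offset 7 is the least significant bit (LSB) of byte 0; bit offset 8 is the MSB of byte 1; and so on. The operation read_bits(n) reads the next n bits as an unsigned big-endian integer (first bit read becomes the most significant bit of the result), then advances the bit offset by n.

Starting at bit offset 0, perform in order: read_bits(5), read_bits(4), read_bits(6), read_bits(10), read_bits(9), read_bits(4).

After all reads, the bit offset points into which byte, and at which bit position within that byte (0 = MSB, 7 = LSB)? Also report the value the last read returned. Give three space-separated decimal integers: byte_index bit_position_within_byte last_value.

Read 1: bits[0:5] width=5 -> value=18 (bin 10010); offset now 5 = byte 0 bit 5; 35 bits remain
Read 2: bits[5:9] width=4 -> value=3 (bin 0011); offset now 9 = byte 1 bit 1; 31 bits remain
Read 3: bits[9:15] width=6 -> value=17 (bin 010001); offset now 15 = byte 1 bit 7; 25 bits remain
Read 4: bits[15:25] width=10 -> value=419 (bin 0110100011); offset now 25 = byte 3 bit 1; 15 bits remain
Read 5: bits[25:34] width=9 -> value=206 (bin 011001110); offset now 34 = byte 4 bit 2; 6 bits remain
Read 6: bits[34:38] width=4 -> value=4 (bin 0100); offset now 38 = byte 4 bit 6; 2 bits remain

Answer: 4 6 4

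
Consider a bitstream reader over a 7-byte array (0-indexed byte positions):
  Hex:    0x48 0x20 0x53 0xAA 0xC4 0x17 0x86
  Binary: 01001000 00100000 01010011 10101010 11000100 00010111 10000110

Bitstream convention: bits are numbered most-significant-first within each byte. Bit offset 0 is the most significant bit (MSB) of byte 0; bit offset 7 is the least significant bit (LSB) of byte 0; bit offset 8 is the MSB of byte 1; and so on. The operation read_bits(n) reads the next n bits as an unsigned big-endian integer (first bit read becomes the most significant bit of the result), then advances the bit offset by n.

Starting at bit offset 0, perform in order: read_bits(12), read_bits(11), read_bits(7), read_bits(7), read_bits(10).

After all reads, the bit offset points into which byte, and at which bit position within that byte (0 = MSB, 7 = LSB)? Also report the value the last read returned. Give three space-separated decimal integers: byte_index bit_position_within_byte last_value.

Answer: 5 7 523

Derivation:
Read 1: bits[0:12] width=12 -> value=1154 (bin 010010000010); offset now 12 = byte 1 bit 4; 44 bits remain
Read 2: bits[12:23] width=11 -> value=41 (bin 00000101001); offset now 23 = byte 2 bit 7; 33 bits remain
Read 3: bits[23:30] width=7 -> value=106 (bin 1101010); offset now 30 = byte 3 bit 6; 26 bits remain
Read 4: bits[30:37] width=7 -> value=88 (bin 1011000); offset now 37 = byte 4 bit 5; 19 bits remain
Read 5: bits[37:47] width=10 -> value=523 (bin 1000001011); offset now 47 = byte 5 bit 7; 9 bits remain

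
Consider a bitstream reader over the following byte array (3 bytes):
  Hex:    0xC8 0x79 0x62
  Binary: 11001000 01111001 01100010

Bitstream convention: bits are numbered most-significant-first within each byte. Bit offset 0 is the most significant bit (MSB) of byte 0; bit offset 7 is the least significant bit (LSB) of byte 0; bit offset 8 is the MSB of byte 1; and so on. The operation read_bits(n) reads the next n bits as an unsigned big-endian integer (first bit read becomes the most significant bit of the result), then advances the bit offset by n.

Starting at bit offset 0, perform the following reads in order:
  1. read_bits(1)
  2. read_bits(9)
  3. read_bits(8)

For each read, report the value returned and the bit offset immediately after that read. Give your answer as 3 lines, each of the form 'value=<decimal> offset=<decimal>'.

Answer: value=1 offset=1
value=289 offset=10
value=229 offset=18

Derivation:
Read 1: bits[0:1] width=1 -> value=1 (bin 1); offset now 1 = byte 0 bit 1; 23 bits remain
Read 2: bits[1:10] width=9 -> value=289 (bin 100100001); offset now 10 = byte 1 bit 2; 14 bits remain
Read 3: bits[10:18] width=8 -> value=229 (bin 11100101); offset now 18 = byte 2 bit 2; 6 bits remain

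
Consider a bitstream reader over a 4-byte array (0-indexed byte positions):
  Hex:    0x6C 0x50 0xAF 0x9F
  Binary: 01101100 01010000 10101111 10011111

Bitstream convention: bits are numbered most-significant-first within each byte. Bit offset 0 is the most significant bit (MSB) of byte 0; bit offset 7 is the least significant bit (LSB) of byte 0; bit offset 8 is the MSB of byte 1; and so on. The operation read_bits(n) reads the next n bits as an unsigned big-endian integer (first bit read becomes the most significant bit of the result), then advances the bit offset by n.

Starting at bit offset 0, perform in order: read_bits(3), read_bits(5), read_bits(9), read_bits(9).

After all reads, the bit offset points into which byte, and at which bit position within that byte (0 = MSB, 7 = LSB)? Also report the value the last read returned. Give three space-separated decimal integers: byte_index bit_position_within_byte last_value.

Read 1: bits[0:3] width=3 -> value=3 (bin 011); offset now 3 = byte 0 bit 3; 29 bits remain
Read 2: bits[3:8] width=5 -> value=12 (bin 01100); offset now 8 = byte 1 bit 0; 24 bits remain
Read 3: bits[8:17] width=9 -> value=161 (bin 010100001); offset now 17 = byte 2 bit 1; 15 bits remain
Read 4: bits[17:26] width=9 -> value=190 (bin 010111110); offset now 26 = byte 3 bit 2; 6 bits remain

Answer: 3 2 190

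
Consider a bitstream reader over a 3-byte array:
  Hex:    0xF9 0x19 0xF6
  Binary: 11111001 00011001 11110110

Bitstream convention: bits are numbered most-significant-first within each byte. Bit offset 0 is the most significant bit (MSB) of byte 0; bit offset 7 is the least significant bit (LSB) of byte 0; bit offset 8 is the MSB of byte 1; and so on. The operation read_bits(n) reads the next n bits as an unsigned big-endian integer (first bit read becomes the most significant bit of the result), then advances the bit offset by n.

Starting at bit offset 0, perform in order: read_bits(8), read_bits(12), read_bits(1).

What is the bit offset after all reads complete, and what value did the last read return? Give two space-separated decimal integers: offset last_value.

Read 1: bits[0:8] width=8 -> value=249 (bin 11111001); offset now 8 = byte 1 bit 0; 16 bits remain
Read 2: bits[8:20] width=12 -> value=415 (bin 000110011111); offset now 20 = byte 2 bit 4; 4 bits remain
Read 3: bits[20:21] width=1 -> value=0 (bin 0); offset now 21 = byte 2 bit 5; 3 bits remain

Answer: 21 0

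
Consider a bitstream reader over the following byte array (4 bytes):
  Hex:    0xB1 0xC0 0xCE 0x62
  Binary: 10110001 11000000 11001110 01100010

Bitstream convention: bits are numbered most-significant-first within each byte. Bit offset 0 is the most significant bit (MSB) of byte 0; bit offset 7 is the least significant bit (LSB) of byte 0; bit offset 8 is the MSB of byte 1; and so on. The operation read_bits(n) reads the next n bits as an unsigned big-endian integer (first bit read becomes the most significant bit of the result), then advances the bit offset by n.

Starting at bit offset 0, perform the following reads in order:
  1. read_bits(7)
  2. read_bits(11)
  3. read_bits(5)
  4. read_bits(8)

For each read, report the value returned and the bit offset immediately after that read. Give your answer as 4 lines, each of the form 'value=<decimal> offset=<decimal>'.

Answer: value=88 offset=7
value=1795 offset=18
value=7 offset=23
value=49 offset=31

Derivation:
Read 1: bits[0:7] width=7 -> value=88 (bin 1011000); offset now 7 = byte 0 bit 7; 25 bits remain
Read 2: bits[7:18] width=11 -> value=1795 (bin 11100000011); offset now 18 = byte 2 bit 2; 14 bits remain
Read 3: bits[18:23] width=5 -> value=7 (bin 00111); offset now 23 = byte 2 bit 7; 9 bits remain
Read 4: bits[23:31] width=8 -> value=49 (bin 00110001); offset now 31 = byte 3 bit 7; 1 bits remain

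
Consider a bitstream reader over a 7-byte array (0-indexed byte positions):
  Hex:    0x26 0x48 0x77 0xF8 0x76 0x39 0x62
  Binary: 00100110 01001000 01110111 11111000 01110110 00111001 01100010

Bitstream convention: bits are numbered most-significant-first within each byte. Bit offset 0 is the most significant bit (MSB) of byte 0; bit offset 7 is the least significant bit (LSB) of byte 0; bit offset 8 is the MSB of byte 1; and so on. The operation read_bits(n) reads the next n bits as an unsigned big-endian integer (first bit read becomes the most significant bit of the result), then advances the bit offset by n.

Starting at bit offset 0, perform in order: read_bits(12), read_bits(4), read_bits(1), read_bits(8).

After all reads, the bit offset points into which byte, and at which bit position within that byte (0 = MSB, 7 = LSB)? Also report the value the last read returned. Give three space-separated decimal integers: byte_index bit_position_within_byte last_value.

Answer: 3 1 239

Derivation:
Read 1: bits[0:12] width=12 -> value=612 (bin 001001100100); offset now 12 = byte 1 bit 4; 44 bits remain
Read 2: bits[12:16] width=4 -> value=8 (bin 1000); offset now 16 = byte 2 bit 0; 40 bits remain
Read 3: bits[16:17] width=1 -> value=0 (bin 0); offset now 17 = byte 2 bit 1; 39 bits remain
Read 4: bits[17:25] width=8 -> value=239 (bin 11101111); offset now 25 = byte 3 bit 1; 31 bits remain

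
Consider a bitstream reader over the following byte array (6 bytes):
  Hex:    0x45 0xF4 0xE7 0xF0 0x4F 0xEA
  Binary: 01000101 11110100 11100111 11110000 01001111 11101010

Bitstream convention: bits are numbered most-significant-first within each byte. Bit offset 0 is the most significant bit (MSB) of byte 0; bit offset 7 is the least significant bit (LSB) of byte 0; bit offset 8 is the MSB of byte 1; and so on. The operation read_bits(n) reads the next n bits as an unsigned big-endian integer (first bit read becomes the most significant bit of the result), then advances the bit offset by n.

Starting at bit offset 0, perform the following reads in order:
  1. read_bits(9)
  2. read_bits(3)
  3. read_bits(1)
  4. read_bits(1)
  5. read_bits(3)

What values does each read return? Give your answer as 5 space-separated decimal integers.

Answer: 139 7 0 1 1

Derivation:
Read 1: bits[0:9] width=9 -> value=139 (bin 010001011); offset now 9 = byte 1 bit 1; 39 bits remain
Read 2: bits[9:12] width=3 -> value=7 (bin 111); offset now 12 = byte 1 bit 4; 36 bits remain
Read 3: bits[12:13] width=1 -> value=0 (bin 0); offset now 13 = byte 1 bit 5; 35 bits remain
Read 4: bits[13:14] width=1 -> value=1 (bin 1); offset now 14 = byte 1 bit 6; 34 bits remain
Read 5: bits[14:17] width=3 -> value=1 (bin 001); offset now 17 = byte 2 bit 1; 31 bits remain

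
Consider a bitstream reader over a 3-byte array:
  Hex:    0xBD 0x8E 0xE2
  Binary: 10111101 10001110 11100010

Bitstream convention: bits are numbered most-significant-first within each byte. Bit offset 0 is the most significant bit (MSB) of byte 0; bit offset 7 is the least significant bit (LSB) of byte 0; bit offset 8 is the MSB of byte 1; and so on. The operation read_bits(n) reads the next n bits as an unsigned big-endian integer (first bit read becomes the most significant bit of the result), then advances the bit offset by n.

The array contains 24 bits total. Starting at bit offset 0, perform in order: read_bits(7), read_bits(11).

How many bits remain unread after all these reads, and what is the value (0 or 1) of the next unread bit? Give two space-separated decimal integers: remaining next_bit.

Answer: 6 1

Derivation:
Read 1: bits[0:7] width=7 -> value=94 (bin 1011110); offset now 7 = byte 0 bit 7; 17 bits remain
Read 2: bits[7:18] width=11 -> value=1595 (bin 11000111011); offset now 18 = byte 2 bit 2; 6 bits remain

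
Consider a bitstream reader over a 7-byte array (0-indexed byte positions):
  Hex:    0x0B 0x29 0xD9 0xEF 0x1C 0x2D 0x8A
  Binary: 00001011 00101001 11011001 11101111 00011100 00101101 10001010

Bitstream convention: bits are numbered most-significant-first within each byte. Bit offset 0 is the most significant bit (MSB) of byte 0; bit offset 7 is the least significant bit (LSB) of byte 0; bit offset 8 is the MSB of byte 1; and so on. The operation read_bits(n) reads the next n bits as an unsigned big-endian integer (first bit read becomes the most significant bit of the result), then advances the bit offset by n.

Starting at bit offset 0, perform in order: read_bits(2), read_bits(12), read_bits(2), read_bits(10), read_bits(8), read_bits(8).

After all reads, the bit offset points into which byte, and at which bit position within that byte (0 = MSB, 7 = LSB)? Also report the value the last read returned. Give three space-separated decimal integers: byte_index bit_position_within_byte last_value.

Answer: 5 2 112

Derivation:
Read 1: bits[0:2] width=2 -> value=0 (bin 00); offset now 2 = byte 0 bit 2; 54 bits remain
Read 2: bits[2:14] width=12 -> value=714 (bin 001011001010); offset now 14 = byte 1 bit 6; 42 bits remain
Read 3: bits[14:16] width=2 -> value=1 (bin 01); offset now 16 = byte 2 bit 0; 40 bits remain
Read 4: bits[16:26] width=10 -> value=871 (bin 1101100111); offset now 26 = byte 3 bit 2; 30 bits remain
Read 5: bits[26:34] width=8 -> value=188 (bin 10111100); offset now 34 = byte 4 bit 2; 22 bits remain
Read 6: bits[34:42] width=8 -> value=112 (bin 01110000); offset now 42 = byte 5 bit 2; 14 bits remain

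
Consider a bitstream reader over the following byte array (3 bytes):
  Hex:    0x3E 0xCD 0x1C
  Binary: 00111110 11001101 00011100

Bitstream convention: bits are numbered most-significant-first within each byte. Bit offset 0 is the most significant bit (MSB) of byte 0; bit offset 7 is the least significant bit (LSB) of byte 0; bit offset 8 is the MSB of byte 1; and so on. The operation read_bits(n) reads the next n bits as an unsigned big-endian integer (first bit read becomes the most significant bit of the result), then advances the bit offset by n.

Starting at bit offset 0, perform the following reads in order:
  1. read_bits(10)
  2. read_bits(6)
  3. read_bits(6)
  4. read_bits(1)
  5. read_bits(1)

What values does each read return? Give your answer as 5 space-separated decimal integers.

Answer: 251 13 7 0 0

Derivation:
Read 1: bits[0:10] width=10 -> value=251 (bin 0011111011); offset now 10 = byte 1 bit 2; 14 bits remain
Read 2: bits[10:16] width=6 -> value=13 (bin 001101); offset now 16 = byte 2 bit 0; 8 bits remain
Read 3: bits[16:22] width=6 -> value=7 (bin 000111); offset now 22 = byte 2 bit 6; 2 bits remain
Read 4: bits[22:23] width=1 -> value=0 (bin 0); offset now 23 = byte 2 bit 7; 1 bits remain
Read 5: bits[23:24] width=1 -> value=0 (bin 0); offset now 24 = byte 3 bit 0; 0 bits remain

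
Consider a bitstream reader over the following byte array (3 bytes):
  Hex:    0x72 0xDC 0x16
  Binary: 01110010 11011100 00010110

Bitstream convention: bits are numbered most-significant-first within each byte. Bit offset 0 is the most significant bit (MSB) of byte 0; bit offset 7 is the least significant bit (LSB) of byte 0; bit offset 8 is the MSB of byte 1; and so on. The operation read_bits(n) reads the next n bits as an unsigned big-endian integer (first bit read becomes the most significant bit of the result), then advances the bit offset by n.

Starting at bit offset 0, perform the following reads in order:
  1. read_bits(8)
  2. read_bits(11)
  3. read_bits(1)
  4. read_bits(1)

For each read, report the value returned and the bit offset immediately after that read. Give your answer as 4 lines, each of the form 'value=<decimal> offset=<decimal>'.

Read 1: bits[0:8] width=8 -> value=114 (bin 01110010); offset now 8 = byte 1 bit 0; 16 bits remain
Read 2: bits[8:19] width=11 -> value=1760 (bin 11011100000); offset now 19 = byte 2 bit 3; 5 bits remain
Read 3: bits[19:20] width=1 -> value=1 (bin 1); offset now 20 = byte 2 bit 4; 4 bits remain
Read 4: bits[20:21] width=1 -> value=0 (bin 0); offset now 21 = byte 2 bit 5; 3 bits remain

Answer: value=114 offset=8
value=1760 offset=19
value=1 offset=20
value=0 offset=21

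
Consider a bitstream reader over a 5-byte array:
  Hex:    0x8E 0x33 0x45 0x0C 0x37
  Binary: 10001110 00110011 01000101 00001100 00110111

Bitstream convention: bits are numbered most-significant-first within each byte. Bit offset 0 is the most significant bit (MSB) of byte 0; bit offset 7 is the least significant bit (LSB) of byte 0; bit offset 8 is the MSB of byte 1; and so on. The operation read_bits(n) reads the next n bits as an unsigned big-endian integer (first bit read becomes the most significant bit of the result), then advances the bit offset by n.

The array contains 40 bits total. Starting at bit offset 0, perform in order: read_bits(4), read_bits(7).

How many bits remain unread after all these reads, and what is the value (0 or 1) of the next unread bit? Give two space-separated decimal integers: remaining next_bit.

Answer: 29 1

Derivation:
Read 1: bits[0:4] width=4 -> value=8 (bin 1000); offset now 4 = byte 0 bit 4; 36 bits remain
Read 2: bits[4:11] width=7 -> value=113 (bin 1110001); offset now 11 = byte 1 bit 3; 29 bits remain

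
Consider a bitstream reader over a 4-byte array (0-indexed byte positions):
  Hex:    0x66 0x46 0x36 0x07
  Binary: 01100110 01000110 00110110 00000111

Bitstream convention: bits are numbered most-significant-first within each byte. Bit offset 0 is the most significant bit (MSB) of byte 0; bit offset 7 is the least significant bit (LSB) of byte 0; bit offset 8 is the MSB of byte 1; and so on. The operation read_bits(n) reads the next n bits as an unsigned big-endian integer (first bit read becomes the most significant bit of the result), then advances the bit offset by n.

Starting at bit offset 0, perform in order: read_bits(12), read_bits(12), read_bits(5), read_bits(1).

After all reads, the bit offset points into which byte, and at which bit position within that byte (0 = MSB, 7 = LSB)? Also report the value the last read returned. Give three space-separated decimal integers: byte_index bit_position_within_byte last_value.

Answer: 3 6 1

Derivation:
Read 1: bits[0:12] width=12 -> value=1636 (bin 011001100100); offset now 12 = byte 1 bit 4; 20 bits remain
Read 2: bits[12:24] width=12 -> value=1590 (bin 011000110110); offset now 24 = byte 3 bit 0; 8 bits remain
Read 3: bits[24:29] width=5 -> value=0 (bin 00000); offset now 29 = byte 3 bit 5; 3 bits remain
Read 4: bits[29:30] width=1 -> value=1 (bin 1); offset now 30 = byte 3 bit 6; 2 bits remain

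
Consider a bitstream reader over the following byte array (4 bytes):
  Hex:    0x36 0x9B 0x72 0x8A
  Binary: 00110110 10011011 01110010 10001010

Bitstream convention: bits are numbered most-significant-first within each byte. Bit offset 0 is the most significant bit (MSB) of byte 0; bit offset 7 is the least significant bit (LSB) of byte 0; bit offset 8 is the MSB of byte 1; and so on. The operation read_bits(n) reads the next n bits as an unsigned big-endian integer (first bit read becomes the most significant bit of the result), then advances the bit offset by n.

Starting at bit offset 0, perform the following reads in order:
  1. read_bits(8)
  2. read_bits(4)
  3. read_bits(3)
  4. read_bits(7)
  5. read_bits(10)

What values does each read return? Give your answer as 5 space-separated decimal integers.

Answer: 54 9 5 92 650

Derivation:
Read 1: bits[0:8] width=8 -> value=54 (bin 00110110); offset now 8 = byte 1 bit 0; 24 bits remain
Read 2: bits[8:12] width=4 -> value=9 (bin 1001); offset now 12 = byte 1 bit 4; 20 bits remain
Read 3: bits[12:15] width=3 -> value=5 (bin 101); offset now 15 = byte 1 bit 7; 17 bits remain
Read 4: bits[15:22] width=7 -> value=92 (bin 1011100); offset now 22 = byte 2 bit 6; 10 bits remain
Read 5: bits[22:32] width=10 -> value=650 (bin 1010001010); offset now 32 = byte 4 bit 0; 0 bits remain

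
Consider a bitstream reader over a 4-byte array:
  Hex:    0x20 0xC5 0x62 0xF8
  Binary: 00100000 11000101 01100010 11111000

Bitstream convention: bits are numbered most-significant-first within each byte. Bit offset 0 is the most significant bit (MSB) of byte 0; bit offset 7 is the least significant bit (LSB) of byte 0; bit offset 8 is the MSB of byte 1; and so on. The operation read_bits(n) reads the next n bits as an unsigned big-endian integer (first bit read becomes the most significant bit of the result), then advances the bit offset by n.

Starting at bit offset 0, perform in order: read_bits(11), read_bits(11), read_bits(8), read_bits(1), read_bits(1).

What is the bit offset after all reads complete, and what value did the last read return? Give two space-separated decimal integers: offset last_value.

Read 1: bits[0:11] width=11 -> value=262 (bin 00100000110); offset now 11 = byte 1 bit 3; 21 bits remain
Read 2: bits[11:22] width=11 -> value=344 (bin 00101011000); offset now 22 = byte 2 bit 6; 10 bits remain
Read 3: bits[22:30] width=8 -> value=190 (bin 10111110); offset now 30 = byte 3 bit 6; 2 bits remain
Read 4: bits[30:31] width=1 -> value=0 (bin 0); offset now 31 = byte 3 bit 7; 1 bits remain
Read 5: bits[31:32] width=1 -> value=0 (bin 0); offset now 32 = byte 4 bit 0; 0 bits remain

Answer: 32 0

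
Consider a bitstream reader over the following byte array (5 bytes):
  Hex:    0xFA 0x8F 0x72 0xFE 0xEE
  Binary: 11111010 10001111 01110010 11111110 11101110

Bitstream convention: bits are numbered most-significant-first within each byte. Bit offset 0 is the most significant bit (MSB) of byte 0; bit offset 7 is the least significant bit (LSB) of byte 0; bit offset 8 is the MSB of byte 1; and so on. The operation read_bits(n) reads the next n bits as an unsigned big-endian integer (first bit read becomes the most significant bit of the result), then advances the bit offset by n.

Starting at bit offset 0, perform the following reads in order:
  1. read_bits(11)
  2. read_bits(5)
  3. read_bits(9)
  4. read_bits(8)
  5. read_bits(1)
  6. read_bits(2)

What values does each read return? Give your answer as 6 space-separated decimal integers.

Read 1: bits[0:11] width=11 -> value=2004 (bin 11111010100); offset now 11 = byte 1 bit 3; 29 bits remain
Read 2: bits[11:16] width=5 -> value=15 (bin 01111); offset now 16 = byte 2 bit 0; 24 bits remain
Read 3: bits[16:25] width=9 -> value=229 (bin 011100101); offset now 25 = byte 3 bit 1; 15 bits remain
Read 4: bits[25:33] width=8 -> value=253 (bin 11111101); offset now 33 = byte 4 bit 1; 7 bits remain
Read 5: bits[33:34] width=1 -> value=1 (bin 1); offset now 34 = byte 4 bit 2; 6 bits remain
Read 6: bits[34:36] width=2 -> value=2 (bin 10); offset now 36 = byte 4 bit 4; 4 bits remain

Answer: 2004 15 229 253 1 2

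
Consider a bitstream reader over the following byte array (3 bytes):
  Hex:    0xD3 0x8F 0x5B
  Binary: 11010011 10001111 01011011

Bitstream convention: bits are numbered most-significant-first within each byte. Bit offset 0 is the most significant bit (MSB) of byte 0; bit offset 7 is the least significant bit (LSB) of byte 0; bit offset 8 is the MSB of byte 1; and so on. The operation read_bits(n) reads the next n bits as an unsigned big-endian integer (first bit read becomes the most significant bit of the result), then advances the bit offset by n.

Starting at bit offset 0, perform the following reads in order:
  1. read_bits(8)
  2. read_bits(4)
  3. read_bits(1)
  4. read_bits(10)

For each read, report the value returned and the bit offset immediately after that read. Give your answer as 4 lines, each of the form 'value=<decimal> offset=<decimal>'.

Read 1: bits[0:8] width=8 -> value=211 (bin 11010011); offset now 8 = byte 1 bit 0; 16 bits remain
Read 2: bits[8:12] width=4 -> value=8 (bin 1000); offset now 12 = byte 1 bit 4; 12 bits remain
Read 3: bits[12:13] width=1 -> value=1 (bin 1); offset now 13 = byte 1 bit 5; 11 bits remain
Read 4: bits[13:23] width=10 -> value=941 (bin 1110101101); offset now 23 = byte 2 bit 7; 1 bits remain

Answer: value=211 offset=8
value=8 offset=12
value=1 offset=13
value=941 offset=23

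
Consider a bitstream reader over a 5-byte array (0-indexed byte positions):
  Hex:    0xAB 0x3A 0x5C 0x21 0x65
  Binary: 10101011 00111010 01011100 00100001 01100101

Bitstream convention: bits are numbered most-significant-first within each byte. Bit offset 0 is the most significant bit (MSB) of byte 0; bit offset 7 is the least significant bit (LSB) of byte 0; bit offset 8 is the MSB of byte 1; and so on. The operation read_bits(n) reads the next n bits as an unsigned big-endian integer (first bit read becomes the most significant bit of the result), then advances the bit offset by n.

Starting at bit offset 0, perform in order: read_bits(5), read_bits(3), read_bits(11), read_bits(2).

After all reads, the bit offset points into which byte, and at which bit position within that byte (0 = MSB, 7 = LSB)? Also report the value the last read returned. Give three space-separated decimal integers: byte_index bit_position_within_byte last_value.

Answer: 2 5 3

Derivation:
Read 1: bits[0:5] width=5 -> value=21 (bin 10101); offset now 5 = byte 0 bit 5; 35 bits remain
Read 2: bits[5:8] width=3 -> value=3 (bin 011); offset now 8 = byte 1 bit 0; 32 bits remain
Read 3: bits[8:19] width=11 -> value=466 (bin 00111010010); offset now 19 = byte 2 bit 3; 21 bits remain
Read 4: bits[19:21] width=2 -> value=3 (bin 11); offset now 21 = byte 2 bit 5; 19 bits remain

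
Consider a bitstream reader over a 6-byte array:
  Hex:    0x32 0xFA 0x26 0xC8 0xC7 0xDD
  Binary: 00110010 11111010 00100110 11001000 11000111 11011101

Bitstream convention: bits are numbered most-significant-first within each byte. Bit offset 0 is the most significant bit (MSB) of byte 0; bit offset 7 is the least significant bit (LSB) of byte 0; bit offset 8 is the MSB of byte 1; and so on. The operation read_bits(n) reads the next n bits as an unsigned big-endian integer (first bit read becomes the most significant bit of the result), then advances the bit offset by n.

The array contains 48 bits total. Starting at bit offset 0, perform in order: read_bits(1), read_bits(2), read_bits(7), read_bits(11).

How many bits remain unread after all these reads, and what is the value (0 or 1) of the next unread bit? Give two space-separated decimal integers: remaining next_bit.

Answer: 27 1

Derivation:
Read 1: bits[0:1] width=1 -> value=0 (bin 0); offset now 1 = byte 0 bit 1; 47 bits remain
Read 2: bits[1:3] width=2 -> value=1 (bin 01); offset now 3 = byte 0 bit 3; 45 bits remain
Read 3: bits[3:10] width=7 -> value=75 (bin 1001011); offset now 10 = byte 1 bit 2; 38 bits remain
Read 4: bits[10:21] width=11 -> value=1860 (bin 11101000100); offset now 21 = byte 2 bit 5; 27 bits remain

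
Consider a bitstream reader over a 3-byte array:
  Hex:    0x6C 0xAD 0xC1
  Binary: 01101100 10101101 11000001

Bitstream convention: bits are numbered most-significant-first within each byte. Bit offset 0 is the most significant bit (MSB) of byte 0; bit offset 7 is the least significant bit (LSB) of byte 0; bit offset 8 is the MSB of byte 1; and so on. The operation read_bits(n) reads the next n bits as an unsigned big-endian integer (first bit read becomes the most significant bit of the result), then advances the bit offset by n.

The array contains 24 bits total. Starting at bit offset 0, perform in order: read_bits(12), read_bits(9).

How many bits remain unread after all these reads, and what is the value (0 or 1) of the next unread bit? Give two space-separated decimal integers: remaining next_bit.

Read 1: bits[0:12] width=12 -> value=1738 (bin 011011001010); offset now 12 = byte 1 bit 4; 12 bits remain
Read 2: bits[12:21] width=9 -> value=440 (bin 110111000); offset now 21 = byte 2 bit 5; 3 bits remain

Answer: 3 0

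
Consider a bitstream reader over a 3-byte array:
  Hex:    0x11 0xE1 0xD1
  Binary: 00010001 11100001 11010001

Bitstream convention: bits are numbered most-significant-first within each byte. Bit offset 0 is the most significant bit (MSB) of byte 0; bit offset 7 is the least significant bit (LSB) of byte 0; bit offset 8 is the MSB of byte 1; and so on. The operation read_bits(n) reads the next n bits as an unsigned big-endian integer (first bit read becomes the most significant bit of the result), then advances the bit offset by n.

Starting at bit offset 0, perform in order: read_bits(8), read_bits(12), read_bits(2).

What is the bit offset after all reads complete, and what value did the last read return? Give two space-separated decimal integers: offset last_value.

Answer: 22 0

Derivation:
Read 1: bits[0:8] width=8 -> value=17 (bin 00010001); offset now 8 = byte 1 bit 0; 16 bits remain
Read 2: bits[8:20] width=12 -> value=3613 (bin 111000011101); offset now 20 = byte 2 bit 4; 4 bits remain
Read 3: bits[20:22] width=2 -> value=0 (bin 00); offset now 22 = byte 2 bit 6; 2 bits remain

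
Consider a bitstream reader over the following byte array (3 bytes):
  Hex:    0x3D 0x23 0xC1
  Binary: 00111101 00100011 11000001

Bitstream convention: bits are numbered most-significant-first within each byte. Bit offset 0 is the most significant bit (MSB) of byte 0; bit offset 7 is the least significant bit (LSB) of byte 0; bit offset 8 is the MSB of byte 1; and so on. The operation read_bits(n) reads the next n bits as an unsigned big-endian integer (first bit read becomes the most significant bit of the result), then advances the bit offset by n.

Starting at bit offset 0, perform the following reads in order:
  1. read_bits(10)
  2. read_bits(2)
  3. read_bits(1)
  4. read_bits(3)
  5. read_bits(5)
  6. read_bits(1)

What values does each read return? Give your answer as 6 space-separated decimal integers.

Read 1: bits[0:10] width=10 -> value=244 (bin 0011110100); offset now 10 = byte 1 bit 2; 14 bits remain
Read 2: bits[10:12] width=2 -> value=2 (bin 10); offset now 12 = byte 1 bit 4; 12 bits remain
Read 3: bits[12:13] width=1 -> value=0 (bin 0); offset now 13 = byte 1 bit 5; 11 bits remain
Read 4: bits[13:16] width=3 -> value=3 (bin 011); offset now 16 = byte 2 bit 0; 8 bits remain
Read 5: bits[16:21] width=5 -> value=24 (bin 11000); offset now 21 = byte 2 bit 5; 3 bits remain
Read 6: bits[21:22] width=1 -> value=0 (bin 0); offset now 22 = byte 2 bit 6; 2 bits remain

Answer: 244 2 0 3 24 0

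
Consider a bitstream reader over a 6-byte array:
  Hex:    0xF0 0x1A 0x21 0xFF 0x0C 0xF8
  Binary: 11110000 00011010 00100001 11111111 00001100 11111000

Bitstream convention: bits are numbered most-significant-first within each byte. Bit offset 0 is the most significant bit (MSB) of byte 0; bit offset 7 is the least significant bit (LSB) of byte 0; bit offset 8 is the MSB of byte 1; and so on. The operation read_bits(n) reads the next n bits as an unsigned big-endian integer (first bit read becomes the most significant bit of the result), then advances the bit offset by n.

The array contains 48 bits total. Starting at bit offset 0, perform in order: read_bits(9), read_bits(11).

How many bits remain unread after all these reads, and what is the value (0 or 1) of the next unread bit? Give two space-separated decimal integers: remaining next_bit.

Read 1: bits[0:9] width=9 -> value=480 (bin 111100000); offset now 9 = byte 1 bit 1; 39 bits remain
Read 2: bits[9:20] width=11 -> value=418 (bin 00110100010); offset now 20 = byte 2 bit 4; 28 bits remain

Answer: 28 0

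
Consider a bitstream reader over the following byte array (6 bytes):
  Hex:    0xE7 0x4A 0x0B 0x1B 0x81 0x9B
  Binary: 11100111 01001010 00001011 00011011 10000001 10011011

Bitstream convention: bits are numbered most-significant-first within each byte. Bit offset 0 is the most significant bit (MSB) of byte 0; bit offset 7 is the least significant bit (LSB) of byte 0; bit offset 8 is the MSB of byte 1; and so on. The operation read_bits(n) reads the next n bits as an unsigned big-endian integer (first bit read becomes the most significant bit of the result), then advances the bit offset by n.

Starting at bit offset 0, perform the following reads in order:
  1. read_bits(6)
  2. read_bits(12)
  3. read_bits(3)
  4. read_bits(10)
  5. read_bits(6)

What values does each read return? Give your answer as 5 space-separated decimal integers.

Read 1: bits[0:6] width=6 -> value=57 (bin 111001); offset now 6 = byte 0 bit 6; 42 bits remain
Read 2: bits[6:18] width=12 -> value=3368 (bin 110100101000); offset now 18 = byte 2 bit 2; 30 bits remain
Read 3: bits[18:21] width=3 -> value=1 (bin 001); offset now 21 = byte 2 bit 5; 27 bits remain
Read 4: bits[21:31] width=10 -> value=397 (bin 0110001101); offset now 31 = byte 3 bit 7; 17 bits remain
Read 5: bits[31:37] width=6 -> value=48 (bin 110000); offset now 37 = byte 4 bit 5; 11 bits remain

Answer: 57 3368 1 397 48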